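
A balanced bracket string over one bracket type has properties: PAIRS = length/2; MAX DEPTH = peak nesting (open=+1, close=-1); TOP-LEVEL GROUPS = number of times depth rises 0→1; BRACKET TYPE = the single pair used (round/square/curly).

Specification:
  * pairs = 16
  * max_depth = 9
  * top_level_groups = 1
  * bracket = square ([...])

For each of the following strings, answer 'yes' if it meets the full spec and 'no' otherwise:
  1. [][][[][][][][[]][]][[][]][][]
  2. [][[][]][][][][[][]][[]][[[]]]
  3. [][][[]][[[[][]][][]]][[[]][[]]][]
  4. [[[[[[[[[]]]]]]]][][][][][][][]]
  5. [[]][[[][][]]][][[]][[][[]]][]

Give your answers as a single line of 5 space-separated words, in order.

Answer: no no no yes no

Derivation:
String 1 '[][][[][][][][[]][]][[][]][][]': depth seq [1 0 1 0 1 2 1 2 1 2 1 2 1 2 3 2 1 2 1 0 1 2 1 2 1 0 1 0 1 0]
  -> pairs=15 depth=3 groups=6 -> no
String 2 '[][[][]][][][][[][]][[]][[[]]]': depth seq [1 0 1 2 1 2 1 0 1 0 1 0 1 0 1 2 1 2 1 0 1 2 1 0 1 2 3 2 1 0]
  -> pairs=15 depth=3 groups=8 -> no
String 3 '[][][[]][[[[][]][][]]][[[]][[]]][]': depth seq [1 0 1 0 1 2 1 0 1 2 3 4 3 4 3 2 3 2 3 2 1 0 1 2 3 2 1 2 3 2 1 0 1 0]
  -> pairs=17 depth=4 groups=6 -> no
String 4 '[[[[[[[[[]]]]]]]][][][][][][][]]': depth seq [1 2 3 4 5 6 7 8 9 8 7 6 5 4 3 2 1 2 1 2 1 2 1 2 1 2 1 2 1 2 1 0]
  -> pairs=16 depth=9 groups=1 -> yes
String 5 '[[]][[[][][]]][][[]][[][[]]][]': depth seq [1 2 1 0 1 2 3 2 3 2 3 2 1 0 1 0 1 2 1 0 1 2 1 2 3 2 1 0 1 0]
  -> pairs=15 depth=3 groups=6 -> no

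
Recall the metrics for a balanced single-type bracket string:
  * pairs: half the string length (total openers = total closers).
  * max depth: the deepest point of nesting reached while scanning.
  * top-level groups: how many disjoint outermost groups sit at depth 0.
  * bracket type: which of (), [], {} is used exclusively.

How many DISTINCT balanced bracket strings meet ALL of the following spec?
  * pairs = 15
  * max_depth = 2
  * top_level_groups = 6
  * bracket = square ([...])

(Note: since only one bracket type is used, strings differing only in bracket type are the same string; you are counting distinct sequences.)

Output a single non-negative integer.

Spec: pairs=15 depth=2 groups=6
Count(depth <= 2) = 2002
Count(depth <= 1) = 0
Count(depth == 2) = 2002 - 0 = 2002

Answer: 2002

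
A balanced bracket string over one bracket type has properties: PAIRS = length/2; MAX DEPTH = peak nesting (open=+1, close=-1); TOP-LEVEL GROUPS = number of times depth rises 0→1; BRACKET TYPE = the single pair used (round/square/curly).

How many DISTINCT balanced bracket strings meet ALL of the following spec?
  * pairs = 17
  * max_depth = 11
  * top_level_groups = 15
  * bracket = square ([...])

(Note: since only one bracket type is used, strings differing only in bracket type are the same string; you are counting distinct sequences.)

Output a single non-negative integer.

Spec: pairs=17 depth=11 groups=15
Count(depth <= 11) = 135
Count(depth <= 10) = 135
Count(depth == 11) = 135 - 135 = 0

Answer: 0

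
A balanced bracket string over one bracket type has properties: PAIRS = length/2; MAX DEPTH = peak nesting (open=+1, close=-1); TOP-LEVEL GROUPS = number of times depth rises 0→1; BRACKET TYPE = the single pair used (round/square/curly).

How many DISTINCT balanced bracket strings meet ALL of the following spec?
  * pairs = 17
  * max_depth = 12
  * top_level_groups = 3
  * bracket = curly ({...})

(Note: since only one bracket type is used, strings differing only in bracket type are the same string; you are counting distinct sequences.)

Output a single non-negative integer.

Spec: pairs=17 depth=12 groups=3
Count(depth <= 12) = 25661697
Count(depth <= 11) = 25653165
Count(depth == 12) = 25661697 - 25653165 = 8532

Answer: 8532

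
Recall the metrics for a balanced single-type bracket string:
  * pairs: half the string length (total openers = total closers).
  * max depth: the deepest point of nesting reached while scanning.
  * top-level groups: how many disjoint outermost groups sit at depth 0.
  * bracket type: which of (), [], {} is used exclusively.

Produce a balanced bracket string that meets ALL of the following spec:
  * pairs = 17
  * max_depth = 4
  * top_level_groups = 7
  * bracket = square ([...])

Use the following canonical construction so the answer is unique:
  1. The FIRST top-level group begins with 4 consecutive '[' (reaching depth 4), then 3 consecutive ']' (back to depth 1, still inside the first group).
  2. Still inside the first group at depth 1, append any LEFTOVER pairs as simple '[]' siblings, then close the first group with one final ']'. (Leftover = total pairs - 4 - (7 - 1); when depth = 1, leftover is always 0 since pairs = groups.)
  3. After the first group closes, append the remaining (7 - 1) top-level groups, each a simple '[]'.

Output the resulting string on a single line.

Answer: [[[[]]][][][][][][][]][][][][][][]

Derivation:
Spec: pairs=17 depth=4 groups=7
Leftover pairs = 17 - 4 - (7-1) = 7
First group: deep chain of depth 4 + 7 sibling pairs
Remaining 6 groups: simple '[]' each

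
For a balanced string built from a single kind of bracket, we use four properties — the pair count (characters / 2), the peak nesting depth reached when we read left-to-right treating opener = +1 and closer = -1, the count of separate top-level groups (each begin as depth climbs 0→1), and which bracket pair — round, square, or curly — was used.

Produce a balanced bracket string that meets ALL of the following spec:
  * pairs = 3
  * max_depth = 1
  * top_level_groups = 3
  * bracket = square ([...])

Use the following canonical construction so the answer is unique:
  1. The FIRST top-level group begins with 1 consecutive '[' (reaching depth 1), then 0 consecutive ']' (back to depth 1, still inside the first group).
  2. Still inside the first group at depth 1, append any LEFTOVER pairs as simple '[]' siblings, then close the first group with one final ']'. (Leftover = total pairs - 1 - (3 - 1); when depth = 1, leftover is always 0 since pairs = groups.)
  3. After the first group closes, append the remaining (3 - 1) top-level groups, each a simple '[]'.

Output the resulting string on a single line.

Spec: pairs=3 depth=1 groups=3
Leftover pairs = 3 - 1 - (3-1) = 0
First group: deep chain of depth 1 + 0 sibling pairs
Remaining 2 groups: simple '[]' each

Answer: [][][]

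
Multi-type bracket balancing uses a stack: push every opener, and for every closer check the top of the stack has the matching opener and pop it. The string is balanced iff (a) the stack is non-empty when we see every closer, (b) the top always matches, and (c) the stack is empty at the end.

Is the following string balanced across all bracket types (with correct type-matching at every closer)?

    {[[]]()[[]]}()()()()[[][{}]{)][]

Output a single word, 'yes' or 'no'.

Answer: no

Derivation:
pos 0: push '{'; stack = {
pos 1: push '['; stack = {[
pos 2: push '['; stack = {[[
pos 3: ']' matches '['; pop; stack = {[
pos 4: ']' matches '['; pop; stack = {
pos 5: push '('; stack = {(
pos 6: ')' matches '('; pop; stack = {
pos 7: push '['; stack = {[
pos 8: push '['; stack = {[[
pos 9: ']' matches '['; pop; stack = {[
pos 10: ']' matches '['; pop; stack = {
pos 11: '}' matches '{'; pop; stack = (empty)
pos 12: push '('; stack = (
pos 13: ')' matches '('; pop; stack = (empty)
pos 14: push '('; stack = (
pos 15: ')' matches '('; pop; stack = (empty)
pos 16: push '('; stack = (
pos 17: ')' matches '('; pop; stack = (empty)
pos 18: push '('; stack = (
pos 19: ')' matches '('; pop; stack = (empty)
pos 20: push '['; stack = [
pos 21: push '['; stack = [[
pos 22: ']' matches '['; pop; stack = [
pos 23: push '['; stack = [[
pos 24: push '{'; stack = [[{
pos 25: '}' matches '{'; pop; stack = [[
pos 26: ']' matches '['; pop; stack = [
pos 27: push '{'; stack = [{
pos 28: saw closer ')' but top of stack is '{' (expected '}') → INVALID
Verdict: type mismatch at position 28: ')' closes '{' → no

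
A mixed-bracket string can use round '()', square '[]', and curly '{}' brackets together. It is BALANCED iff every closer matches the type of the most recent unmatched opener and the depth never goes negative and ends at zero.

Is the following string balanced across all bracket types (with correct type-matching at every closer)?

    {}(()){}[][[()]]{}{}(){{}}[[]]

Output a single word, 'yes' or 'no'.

pos 0: push '{'; stack = {
pos 1: '}' matches '{'; pop; stack = (empty)
pos 2: push '('; stack = (
pos 3: push '('; stack = ((
pos 4: ')' matches '('; pop; stack = (
pos 5: ')' matches '('; pop; stack = (empty)
pos 6: push '{'; stack = {
pos 7: '}' matches '{'; pop; stack = (empty)
pos 8: push '['; stack = [
pos 9: ']' matches '['; pop; stack = (empty)
pos 10: push '['; stack = [
pos 11: push '['; stack = [[
pos 12: push '('; stack = [[(
pos 13: ')' matches '('; pop; stack = [[
pos 14: ']' matches '['; pop; stack = [
pos 15: ']' matches '['; pop; stack = (empty)
pos 16: push '{'; stack = {
pos 17: '}' matches '{'; pop; stack = (empty)
pos 18: push '{'; stack = {
pos 19: '}' matches '{'; pop; stack = (empty)
pos 20: push '('; stack = (
pos 21: ')' matches '('; pop; stack = (empty)
pos 22: push '{'; stack = {
pos 23: push '{'; stack = {{
pos 24: '}' matches '{'; pop; stack = {
pos 25: '}' matches '{'; pop; stack = (empty)
pos 26: push '['; stack = [
pos 27: push '['; stack = [[
pos 28: ']' matches '['; pop; stack = [
pos 29: ']' matches '['; pop; stack = (empty)
end: stack empty → VALID
Verdict: properly nested → yes

Answer: yes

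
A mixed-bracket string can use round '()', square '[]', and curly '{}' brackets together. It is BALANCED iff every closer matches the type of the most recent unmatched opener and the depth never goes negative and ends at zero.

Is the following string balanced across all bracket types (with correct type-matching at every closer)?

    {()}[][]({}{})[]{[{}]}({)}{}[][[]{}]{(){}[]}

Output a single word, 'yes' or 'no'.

Answer: no

Derivation:
pos 0: push '{'; stack = {
pos 1: push '('; stack = {(
pos 2: ')' matches '('; pop; stack = {
pos 3: '}' matches '{'; pop; stack = (empty)
pos 4: push '['; stack = [
pos 5: ']' matches '['; pop; stack = (empty)
pos 6: push '['; stack = [
pos 7: ']' matches '['; pop; stack = (empty)
pos 8: push '('; stack = (
pos 9: push '{'; stack = ({
pos 10: '}' matches '{'; pop; stack = (
pos 11: push '{'; stack = ({
pos 12: '}' matches '{'; pop; stack = (
pos 13: ')' matches '('; pop; stack = (empty)
pos 14: push '['; stack = [
pos 15: ']' matches '['; pop; stack = (empty)
pos 16: push '{'; stack = {
pos 17: push '['; stack = {[
pos 18: push '{'; stack = {[{
pos 19: '}' matches '{'; pop; stack = {[
pos 20: ']' matches '['; pop; stack = {
pos 21: '}' matches '{'; pop; stack = (empty)
pos 22: push '('; stack = (
pos 23: push '{'; stack = ({
pos 24: saw closer ')' but top of stack is '{' (expected '}') → INVALID
Verdict: type mismatch at position 24: ')' closes '{' → no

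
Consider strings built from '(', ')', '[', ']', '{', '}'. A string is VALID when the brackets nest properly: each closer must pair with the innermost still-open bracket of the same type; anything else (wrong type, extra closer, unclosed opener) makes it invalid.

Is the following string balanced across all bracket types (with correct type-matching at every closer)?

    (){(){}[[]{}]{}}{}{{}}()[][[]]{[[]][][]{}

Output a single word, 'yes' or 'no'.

Answer: no

Derivation:
pos 0: push '('; stack = (
pos 1: ')' matches '('; pop; stack = (empty)
pos 2: push '{'; stack = {
pos 3: push '('; stack = {(
pos 4: ')' matches '('; pop; stack = {
pos 5: push '{'; stack = {{
pos 6: '}' matches '{'; pop; stack = {
pos 7: push '['; stack = {[
pos 8: push '['; stack = {[[
pos 9: ']' matches '['; pop; stack = {[
pos 10: push '{'; stack = {[{
pos 11: '}' matches '{'; pop; stack = {[
pos 12: ']' matches '['; pop; stack = {
pos 13: push '{'; stack = {{
pos 14: '}' matches '{'; pop; stack = {
pos 15: '}' matches '{'; pop; stack = (empty)
pos 16: push '{'; stack = {
pos 17: '}' matches '{'; pop; stack = (empty)
pos 18: push '{'; stack = {
pos 19: push '{'; stack = {{
pos 20: '}' matches '{'; pop; stack = {
pos 21: '}' matches '{'; pop; stack = (empty)
pos 22: push '('; stack = (
pos 23: ')' matches '('; pop; stack = (empty)
pos 24: push '['; stack = [
pos 25: ']' matches '['; pop; stack = (empty)
pos 26: push '['; stack = [
pos 27: push '['; stack = [[
pos 28: ']' matches '['; pop; stack = [
pos 29: ']' matches '['; pop; stack = (empty)
pos 30: push '{'; stack = {
pos 31: push '['; stack = {[
pos 32: push '['; stack = {[[
pos 33: ']' matches '['; pop; stack = {[
pos 34: ']' matches '['; pop; stack = {
pos 35: push '['; stack = {[
pos 36: ']' matches '['; pop; stack = {
pos 37: push '['; stack = {[
pos 38: ']' matches '['; pop; stack = {
pos 39: push '{'; stack = {{
pos 40: '}' matches '{'; pop; stack = {
end: stack still non-empty ({) → INVALID
Verdict: unclosed openers at end: { → no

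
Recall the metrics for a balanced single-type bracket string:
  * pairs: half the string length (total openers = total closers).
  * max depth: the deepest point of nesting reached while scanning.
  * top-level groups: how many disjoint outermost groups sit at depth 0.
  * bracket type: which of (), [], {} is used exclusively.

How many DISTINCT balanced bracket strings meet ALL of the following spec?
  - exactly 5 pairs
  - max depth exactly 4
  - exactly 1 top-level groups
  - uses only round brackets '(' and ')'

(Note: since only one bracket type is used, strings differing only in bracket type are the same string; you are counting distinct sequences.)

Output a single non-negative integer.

Spec: pairs=5 depth=4 groups=1
Count(depth <= 4) = 13
Count(depth <= 3) = 8
Count(depth == 4) = 13 - 8 = 5

Answer: 5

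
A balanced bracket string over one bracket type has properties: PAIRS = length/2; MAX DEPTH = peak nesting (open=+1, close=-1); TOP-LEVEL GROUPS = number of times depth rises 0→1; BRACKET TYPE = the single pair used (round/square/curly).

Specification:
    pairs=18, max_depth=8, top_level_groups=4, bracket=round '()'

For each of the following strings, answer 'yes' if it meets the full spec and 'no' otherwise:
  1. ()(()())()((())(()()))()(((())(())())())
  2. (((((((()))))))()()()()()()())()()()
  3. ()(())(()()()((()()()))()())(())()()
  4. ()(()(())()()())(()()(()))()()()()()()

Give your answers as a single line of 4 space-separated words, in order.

String 1 '()(()())()((())(()()))()(((())(())())())': depth seq [1 0 1 2 1 2 1 0 1 0 1 2 3 2 1 2 3 2 3 2 1 0 1 0 1 2 3 4 3 2 3 4 3 2 3 2 1 2 1 0]
  -> pairs=20 depth=4 groups=6 -> no
String 2 '(((((((()))))))()()()()()()())()()()': depth seq [1 2 3 4 5 6 7 8 7 6 5 4 3 2 1 2 1 2 1 2 1 2 1 2 1 2 1 2 1 0 1 0 1 0 1 0]
  -> pairs=18 depth=8 groups=4 -> yes
String 3 '()(())(()()()((()()()))()())(())()()': depth seq [1 0 1 2 1 0 1 2 1 2 1 2 1 2 3 4 3 4 3 4 3 2 1 2 1 2 1 0 1 2 1 0 1 0 1 0]
  -> pairs=18 depth=4 groups=6 -> no
String 4 '()(()(())()()())(()()(()))()()()()()()': depth seq [1 0 1 2 1 2 3 2 1 2 1 2 1 2 1 0 1 2 1 2 1 2 3 2 1 0 1 0 1 0 1 0 1 0 1 0 1 0]
  -> pairs=19 depth=3 groups=9 -> no

Answer: no yes no no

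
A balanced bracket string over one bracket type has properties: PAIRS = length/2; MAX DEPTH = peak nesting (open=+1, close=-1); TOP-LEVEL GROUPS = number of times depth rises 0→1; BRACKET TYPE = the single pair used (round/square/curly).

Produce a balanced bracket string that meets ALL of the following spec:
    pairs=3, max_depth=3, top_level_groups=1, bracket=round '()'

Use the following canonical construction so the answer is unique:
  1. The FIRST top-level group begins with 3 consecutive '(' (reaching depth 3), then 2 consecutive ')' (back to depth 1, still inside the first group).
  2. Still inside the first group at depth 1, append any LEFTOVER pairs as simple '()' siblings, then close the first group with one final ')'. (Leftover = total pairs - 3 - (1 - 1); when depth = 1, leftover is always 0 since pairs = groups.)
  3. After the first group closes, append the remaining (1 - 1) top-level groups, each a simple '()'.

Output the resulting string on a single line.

Spec: pairs=3 depth=3 groups=1
Leftover pairs = 3 - 3 - (1-1) = 0
First group: deep chain of depth 3 + 0 sibling pairs
Remaining 0 groups: simple '()' each

Answer: ((()))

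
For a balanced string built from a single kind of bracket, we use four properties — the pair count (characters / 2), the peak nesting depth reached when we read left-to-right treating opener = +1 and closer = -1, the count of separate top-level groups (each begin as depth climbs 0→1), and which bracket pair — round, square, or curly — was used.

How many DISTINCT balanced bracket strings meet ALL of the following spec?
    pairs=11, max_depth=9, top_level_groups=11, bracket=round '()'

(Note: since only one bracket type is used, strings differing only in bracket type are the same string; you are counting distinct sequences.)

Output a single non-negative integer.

Answer: 0

Derivation:
Spec: pairs=11 depth=9 groups=11
Count(depth <= 9) = 1
Count(depth <= 8) = 1
Count(depth == 9) = 1 - 1 = 0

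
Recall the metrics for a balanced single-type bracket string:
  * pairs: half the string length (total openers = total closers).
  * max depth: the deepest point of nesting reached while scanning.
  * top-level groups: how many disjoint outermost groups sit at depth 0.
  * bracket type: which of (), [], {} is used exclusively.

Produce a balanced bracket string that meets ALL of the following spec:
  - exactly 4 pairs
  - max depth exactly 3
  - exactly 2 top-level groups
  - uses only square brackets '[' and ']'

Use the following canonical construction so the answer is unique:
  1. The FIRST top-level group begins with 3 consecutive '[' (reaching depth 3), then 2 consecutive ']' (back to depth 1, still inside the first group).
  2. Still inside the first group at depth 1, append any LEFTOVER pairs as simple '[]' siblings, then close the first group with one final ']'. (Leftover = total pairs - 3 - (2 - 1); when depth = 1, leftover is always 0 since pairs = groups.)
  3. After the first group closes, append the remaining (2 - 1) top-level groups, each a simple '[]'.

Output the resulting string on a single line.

Answer: [[[]]][]

Derivation:
Spec: pairs=4 depth=3 groups=2
Leftover pairs = 4 - 3 - (2-1) = 0
First group: deep chain of depth 3 + 0 sibling pairs
Remaining 1 groups: simple '[]' each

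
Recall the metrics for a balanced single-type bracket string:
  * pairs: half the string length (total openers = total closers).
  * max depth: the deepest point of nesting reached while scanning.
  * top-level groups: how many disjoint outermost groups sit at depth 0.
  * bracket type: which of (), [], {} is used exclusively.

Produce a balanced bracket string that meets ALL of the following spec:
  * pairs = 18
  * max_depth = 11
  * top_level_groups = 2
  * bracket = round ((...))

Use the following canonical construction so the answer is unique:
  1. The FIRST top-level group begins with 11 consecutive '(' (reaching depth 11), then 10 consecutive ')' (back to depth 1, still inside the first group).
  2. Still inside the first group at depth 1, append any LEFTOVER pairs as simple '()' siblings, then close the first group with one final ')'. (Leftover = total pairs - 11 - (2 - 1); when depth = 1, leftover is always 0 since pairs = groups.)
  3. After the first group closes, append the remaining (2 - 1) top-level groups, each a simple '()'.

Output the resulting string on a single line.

Spec: pairs=18 depth=11 groups=2
Leftover pairs = 18 - 11 - (2-1) = 6
First group: deep chain of depth 11 + 6 sibling pairs
Remaining 1 groups: simple '()' each

Answer: ((((((((((())))))))))()()()()()())()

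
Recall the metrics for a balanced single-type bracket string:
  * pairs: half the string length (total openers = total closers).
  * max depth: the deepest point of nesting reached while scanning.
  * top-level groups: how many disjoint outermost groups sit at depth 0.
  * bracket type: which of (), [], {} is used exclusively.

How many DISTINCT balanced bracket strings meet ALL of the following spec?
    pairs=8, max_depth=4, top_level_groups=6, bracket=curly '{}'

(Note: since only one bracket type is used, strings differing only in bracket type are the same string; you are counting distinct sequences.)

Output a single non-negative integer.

Answer: 0

Derivation:
Spec: pairs=8 depth=4 groups=6
Count(depth <= 4) = 27
Count(depth <= 3) = 27
Count(depth == 4) = 27 - 27 = 0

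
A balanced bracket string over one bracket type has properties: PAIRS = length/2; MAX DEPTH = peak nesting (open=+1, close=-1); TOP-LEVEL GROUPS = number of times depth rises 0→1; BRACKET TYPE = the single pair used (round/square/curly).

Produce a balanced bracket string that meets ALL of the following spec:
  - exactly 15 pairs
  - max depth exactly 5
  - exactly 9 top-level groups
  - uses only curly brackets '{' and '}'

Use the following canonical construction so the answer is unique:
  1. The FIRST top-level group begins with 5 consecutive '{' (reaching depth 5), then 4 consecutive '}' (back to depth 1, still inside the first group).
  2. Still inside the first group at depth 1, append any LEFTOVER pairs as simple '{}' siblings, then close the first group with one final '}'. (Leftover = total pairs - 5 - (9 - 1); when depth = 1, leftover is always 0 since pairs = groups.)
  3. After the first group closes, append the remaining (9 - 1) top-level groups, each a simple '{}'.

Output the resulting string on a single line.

Spec: pairs=15 depth=5 groups=9
Leftover pairs = 15 - 5 - (9-1) = 2
First group: deep chain of depth 5 + 2 sibling pairs
Remaining 8 groups: simple '{}' each

Answer: {{{{{}}}}{}{}}{}{}{}{}{}{}{}{}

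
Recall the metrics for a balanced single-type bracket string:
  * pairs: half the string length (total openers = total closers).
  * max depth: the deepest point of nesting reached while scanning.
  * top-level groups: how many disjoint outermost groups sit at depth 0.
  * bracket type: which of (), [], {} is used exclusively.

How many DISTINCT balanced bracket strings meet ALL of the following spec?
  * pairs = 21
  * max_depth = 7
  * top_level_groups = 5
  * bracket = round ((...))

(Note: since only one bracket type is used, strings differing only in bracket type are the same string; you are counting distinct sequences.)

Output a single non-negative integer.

Answer: 270593050

Derivation:
Spec: pairs=21 depth=7 groups=5
Count(depth <= 7) = 1530123230
Count(depth <= 6) = 1259530180
Count(depth == 7) = 1530123230 - 1259530180 = 270593050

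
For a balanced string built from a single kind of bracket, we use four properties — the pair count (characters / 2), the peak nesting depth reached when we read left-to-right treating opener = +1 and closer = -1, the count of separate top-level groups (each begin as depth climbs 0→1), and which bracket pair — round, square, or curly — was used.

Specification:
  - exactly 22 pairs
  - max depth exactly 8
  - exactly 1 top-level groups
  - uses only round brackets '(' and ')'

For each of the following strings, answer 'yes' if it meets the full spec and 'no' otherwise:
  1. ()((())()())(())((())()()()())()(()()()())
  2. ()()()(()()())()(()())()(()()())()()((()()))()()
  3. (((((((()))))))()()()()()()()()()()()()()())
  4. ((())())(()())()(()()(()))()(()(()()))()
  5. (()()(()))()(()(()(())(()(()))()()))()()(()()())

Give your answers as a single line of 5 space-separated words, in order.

String 1 '()((())()())(())((())()()()())()(()()()())': depth seq [1 0 1 2 3 2 1 2 1 2 1 0 1 2 1 0 1 2 3 2 1 2 1 2 1 2 1 2 1 0 1 0 1 2 1 2 1 2 1 2 1 0]
  -> pairs=21 depth=3 groups=6 -> no
String 2 '()()()(()()())()(()())()(()()())()()((()()))()()': depth seq [1 0 1 0 1 0 1 2 1 2 1 2 1 0 1 0 1 2 1 2 1 0 1 0 1 2 1 2 1 2 1 0 1 0 1 0 1 2 3 2 3 2 1 0 1 0 1 0]
  -> pairs=24 depth=3 groups=13 -> no
String 3 '(((((((()))))))()()()()()()()()()()()()()())': depth seq [1 2 3 4 5 6 7 8 7 6 5 4 3 2 1 2 1 2 1 2 1 2 1 2 1 2 1 2 1 2 1 2 1 2 1 2 1 2 1 2 1 2 1 0]
  -> pairs=22 depth=8 groups=1 -> yes
String 4 '((())())(()())()(()()(()))()(()(()()))()': depth seq [1 2 3 2 1 2 1 0 1 2 1 2 1 0 1 0 1 2 1 2 1 2 3 2 1 0 1 0 1 2 1 2 3 2 3 2 1 0 1 0]
  -> pairs=20 depth=3 groups=7 -> no
String 5 '(()()(()))()(()(()(())(()(()))()()))()()(()()())': depth seq [1 2 1 2 1 2 3 2 1 0 1 0 1 2 1 2 3 2 3 4 3 2 3 4 3 4 5 4 3 2 3 2 3 2 1 0 1 0 1 0 1 2 1 2 1 2 1 0]
  -> pairs=24 depth=5 groups=6 -> no

Answer: no no yes no no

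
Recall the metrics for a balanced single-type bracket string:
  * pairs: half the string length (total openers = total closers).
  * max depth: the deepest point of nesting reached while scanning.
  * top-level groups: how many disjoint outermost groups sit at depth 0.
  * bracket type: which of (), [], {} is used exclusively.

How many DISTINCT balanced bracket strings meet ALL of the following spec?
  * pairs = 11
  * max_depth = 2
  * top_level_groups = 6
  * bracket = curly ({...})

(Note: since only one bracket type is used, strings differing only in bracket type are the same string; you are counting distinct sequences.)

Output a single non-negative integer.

Answer: 252

Derivation:
Spec: pairs=11 depth=2 groups=6
Count(depth <= 2) = 252
Count(depth <= 1) = 0
Count(depth == 2) = 252 - 0 = 252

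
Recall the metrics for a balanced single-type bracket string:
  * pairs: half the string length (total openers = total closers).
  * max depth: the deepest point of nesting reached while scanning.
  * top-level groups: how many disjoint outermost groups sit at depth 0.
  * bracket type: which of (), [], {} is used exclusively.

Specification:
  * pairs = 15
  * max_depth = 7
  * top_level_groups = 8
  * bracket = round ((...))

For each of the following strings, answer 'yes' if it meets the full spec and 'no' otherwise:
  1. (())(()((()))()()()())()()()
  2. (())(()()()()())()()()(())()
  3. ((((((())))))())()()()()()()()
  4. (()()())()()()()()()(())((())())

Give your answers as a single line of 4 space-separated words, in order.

String 1 '(())(()((()))()()()())()()()': depth seq [1 2 1 0 1 2 1 2 3 4 3 2 1 2 1 2 1 2 1 2 1 0 1 0 1 0 1 0]
  -> pairs=14 depth=4 groups=5 -> no
String 2 '(())(()()()()())()()()(())()': depth seq [1 2 1 0 1 2 1 2 1 2 1 2 1 2 1 0 1 0 1 0 1 0 1 2 1 0 1 0]
  -> pairs=14 depth=2 groups=7 -> no
String 3 '((((((())))))())()()()()()()()': depth seq [1 2 3 4 5 6 7 6 5 4 3 2 1 2 1 0 1 0 1 0 1 0 1 0 1 0 1 0 1 0]
  -> pairs=15 depth=7 groups=8 -> yes
String 4 '(()()())()()()()()()(())((())())': depth seq [1 2 1 2 1 2 1 0 1 0 1 0 1 0 1 0 1 0 1 0 1 2 1 0 1 2 3 2 1 2 1 0]
  -> pairs=16 depth=3 groups=9 -> no

Answer: no no yes no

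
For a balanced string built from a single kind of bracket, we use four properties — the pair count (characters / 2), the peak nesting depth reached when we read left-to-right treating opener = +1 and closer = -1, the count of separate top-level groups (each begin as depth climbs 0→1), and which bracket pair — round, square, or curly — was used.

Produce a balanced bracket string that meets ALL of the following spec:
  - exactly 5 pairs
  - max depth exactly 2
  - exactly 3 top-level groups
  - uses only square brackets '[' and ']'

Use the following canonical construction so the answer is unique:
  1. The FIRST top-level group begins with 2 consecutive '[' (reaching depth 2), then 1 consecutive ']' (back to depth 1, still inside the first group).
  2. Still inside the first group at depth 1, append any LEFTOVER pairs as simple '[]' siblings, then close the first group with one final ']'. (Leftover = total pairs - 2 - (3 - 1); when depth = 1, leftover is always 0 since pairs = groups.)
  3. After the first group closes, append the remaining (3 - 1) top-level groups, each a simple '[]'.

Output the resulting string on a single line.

Answer: [[][]][][]

Derivation:
Spec: pairs=5 depth=2 groups=3
Leftover pairs = 5 - 2 - (3-1) = 1
First group: deep chain of depth 2 + 1 sibling pairs
Remaining 2 groups: simple '[]' each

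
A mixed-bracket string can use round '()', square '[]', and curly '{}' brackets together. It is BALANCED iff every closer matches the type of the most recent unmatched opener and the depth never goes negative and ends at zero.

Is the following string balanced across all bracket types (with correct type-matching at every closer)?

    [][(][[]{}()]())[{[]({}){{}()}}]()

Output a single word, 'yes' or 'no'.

Answer: no

Derivation:
pos 0: push '['; stack = [
pos 1: ']' matches '['; pop; stack = (empty)
pos 2: push '['; stack = [
pos 3: push '('; stack = [(
pos 4: saw closer ']' but top of stack is '(' (expected ')') → INVALID
Verdict: type mismatch at position 4: ']' closes '(' → no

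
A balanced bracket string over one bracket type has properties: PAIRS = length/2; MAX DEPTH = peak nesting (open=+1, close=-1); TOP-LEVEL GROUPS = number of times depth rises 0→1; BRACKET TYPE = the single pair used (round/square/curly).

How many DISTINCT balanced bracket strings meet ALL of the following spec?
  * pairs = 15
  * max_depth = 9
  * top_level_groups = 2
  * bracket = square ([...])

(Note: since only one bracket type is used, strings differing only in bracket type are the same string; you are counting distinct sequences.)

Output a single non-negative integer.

Spec: pairs=15 depth=9 groups=2
Count(depth <= 9) = 2650338
Count(depth <= 8) = 2577330
Count(depth == 9) = 2650338 - 2577330 = 73008

Answer: 73008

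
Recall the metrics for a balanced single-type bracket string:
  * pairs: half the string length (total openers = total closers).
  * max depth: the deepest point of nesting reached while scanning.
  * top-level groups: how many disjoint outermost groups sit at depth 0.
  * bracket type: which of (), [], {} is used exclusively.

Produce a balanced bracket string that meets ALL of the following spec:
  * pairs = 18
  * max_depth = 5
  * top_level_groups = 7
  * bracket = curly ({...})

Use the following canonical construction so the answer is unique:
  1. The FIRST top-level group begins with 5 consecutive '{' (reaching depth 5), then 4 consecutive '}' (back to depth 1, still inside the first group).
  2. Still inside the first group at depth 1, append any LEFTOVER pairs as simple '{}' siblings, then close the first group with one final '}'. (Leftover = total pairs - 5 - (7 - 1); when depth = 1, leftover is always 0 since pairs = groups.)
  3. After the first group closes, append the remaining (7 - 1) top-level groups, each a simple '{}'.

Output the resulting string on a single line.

Spec: pairs=18 depth=5 groups=7
Leftover pairs = 18 - 5 - (7-1) = 7
First group: deep chain of depth 5 + 7 sibling pairs
Remaining 6 groups: simple '{}' each

Answer: {{{{{}}}}{}{}{}{}{}{}{}}{}{}{}{}{}{}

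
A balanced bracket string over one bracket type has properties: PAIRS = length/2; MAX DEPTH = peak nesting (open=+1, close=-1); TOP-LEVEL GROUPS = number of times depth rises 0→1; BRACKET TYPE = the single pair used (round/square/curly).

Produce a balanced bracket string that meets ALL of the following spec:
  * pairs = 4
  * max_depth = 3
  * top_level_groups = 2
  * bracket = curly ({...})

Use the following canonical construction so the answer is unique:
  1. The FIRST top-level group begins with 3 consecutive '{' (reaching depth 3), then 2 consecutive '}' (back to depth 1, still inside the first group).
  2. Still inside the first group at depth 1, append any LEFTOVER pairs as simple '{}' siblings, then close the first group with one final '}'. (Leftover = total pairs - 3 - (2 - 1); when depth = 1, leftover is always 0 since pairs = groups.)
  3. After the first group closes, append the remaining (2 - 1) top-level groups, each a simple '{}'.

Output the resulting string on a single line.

Spec: pairs=4 depth=3 groups=2
Leftover pairs = 4 - 3 - (2-1) = 0
First group: deep chain of depth 3 + 0 sibling pairs
Remaining 1 groups: simple '{}' each

Answer: {{{}}}{}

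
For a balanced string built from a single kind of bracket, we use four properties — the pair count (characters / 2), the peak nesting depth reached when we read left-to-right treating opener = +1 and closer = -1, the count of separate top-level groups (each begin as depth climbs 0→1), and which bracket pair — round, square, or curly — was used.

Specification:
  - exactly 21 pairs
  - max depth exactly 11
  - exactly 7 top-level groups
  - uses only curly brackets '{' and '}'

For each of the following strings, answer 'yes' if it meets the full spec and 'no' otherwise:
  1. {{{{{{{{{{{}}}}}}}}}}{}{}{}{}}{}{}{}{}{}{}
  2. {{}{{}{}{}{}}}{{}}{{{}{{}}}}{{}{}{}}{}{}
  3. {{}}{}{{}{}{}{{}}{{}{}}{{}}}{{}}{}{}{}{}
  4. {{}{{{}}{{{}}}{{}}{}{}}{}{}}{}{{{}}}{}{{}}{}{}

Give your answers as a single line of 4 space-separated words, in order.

Answer: yes no no no

Derivation:
String 1 '{{{{{{{{{{{}}}}}}}}}}{}{}{}{}}{}{}{}{}{}{}': depth seq [1 2 3 4 5 6 7 8 9 10 11 10 9 8 7 6 5 4 3 2 1 2 1 2 1 2 1 2 1 0 1 0 1 0 1 0 1 0 1 0 1 0]
  -> pairs=21 depth=11 groups=7 -> yes
String 2 '{{}{{}{}{}{}}}{{}}{{{}{{}}}}{{}{}{}}{}{}': depth seq [1 2 1 2 3 2 3 2 3 2 3 2 1 0 1 2 1 0 1 2 3 2 3 4 3 2 1 0 1 2 1 2 1 2 1 0 1 0 1 0]
  -> pairs=20 depth=4 groups=6 -> no
String 3 '{{}}{}{{}{}{}{{}}{{}{}}{{}}}{{}}{}{}{}{}': depth seq [1 2 1 0 1 0 1 2 1 2 1 2 1 2 3 2 1 2 3 2 3 2 1 2 3 2 1 0 1 2 1 0 1 0 1 0 1 0 1 0]
  -> pairs=20 depth=3 groups=8 -> no
String 4 '{{}{{{}}{{{}}}{{}}{}{}}{}{}}{}{{{}}}{}{{}}{}{}': depth seq [1 2 1 2 3 4 3 2 3 4 5 4 3 2 3 4 3 2 3 2 3 2 1 2 1 2 1 0 1 0 1 2 3 2 1 0 1 0 1 2 1 0 1 0 1 0]
  -> pairs=23 depth=5 groups=7 -> no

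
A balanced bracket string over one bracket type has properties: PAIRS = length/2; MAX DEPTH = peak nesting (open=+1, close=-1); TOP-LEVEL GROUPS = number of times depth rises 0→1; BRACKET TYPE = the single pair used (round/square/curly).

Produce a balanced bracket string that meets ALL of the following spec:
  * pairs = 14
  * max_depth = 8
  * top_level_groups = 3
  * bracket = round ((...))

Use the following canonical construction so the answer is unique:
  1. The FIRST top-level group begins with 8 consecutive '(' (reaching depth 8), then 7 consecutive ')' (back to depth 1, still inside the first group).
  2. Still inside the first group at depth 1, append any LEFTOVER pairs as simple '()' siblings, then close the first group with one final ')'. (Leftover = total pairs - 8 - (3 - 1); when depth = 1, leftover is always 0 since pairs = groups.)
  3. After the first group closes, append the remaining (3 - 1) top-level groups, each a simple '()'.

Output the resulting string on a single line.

Answer: (((((((()))))))()()()())()()

Derivation:
Spec: pairs=14 depth=8 groups=3
Leftover pairs = 14 - 8 - (3-1) = 4
First group: deep chain of depth 8 + 4 sibling pairs
Remaining 2 groups: simple '()' each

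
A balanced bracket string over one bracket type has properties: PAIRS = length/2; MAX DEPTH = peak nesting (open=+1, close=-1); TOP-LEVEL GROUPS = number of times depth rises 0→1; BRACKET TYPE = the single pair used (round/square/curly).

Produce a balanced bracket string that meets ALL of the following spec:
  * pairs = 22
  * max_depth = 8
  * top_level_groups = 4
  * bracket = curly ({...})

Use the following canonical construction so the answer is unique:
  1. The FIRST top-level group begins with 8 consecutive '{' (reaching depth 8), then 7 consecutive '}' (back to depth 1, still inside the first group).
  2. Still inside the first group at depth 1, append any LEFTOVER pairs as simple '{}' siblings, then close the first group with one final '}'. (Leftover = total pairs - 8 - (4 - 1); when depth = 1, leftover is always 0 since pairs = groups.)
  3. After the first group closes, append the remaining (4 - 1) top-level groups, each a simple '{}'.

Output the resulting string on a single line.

Answer: {{{{{{{{}}}}}}}{}{}{}{}{}{}{}{}{}{}{}}{}{}{}

Derivation:
Spec: pairs=22 depth=8 groups=4
Leftover pairs = 22 - 8 - (4-1) = 11
First group: deep chain of depth 8 + 11 sibling pairs
Remaining 3 groups: simple '{}' each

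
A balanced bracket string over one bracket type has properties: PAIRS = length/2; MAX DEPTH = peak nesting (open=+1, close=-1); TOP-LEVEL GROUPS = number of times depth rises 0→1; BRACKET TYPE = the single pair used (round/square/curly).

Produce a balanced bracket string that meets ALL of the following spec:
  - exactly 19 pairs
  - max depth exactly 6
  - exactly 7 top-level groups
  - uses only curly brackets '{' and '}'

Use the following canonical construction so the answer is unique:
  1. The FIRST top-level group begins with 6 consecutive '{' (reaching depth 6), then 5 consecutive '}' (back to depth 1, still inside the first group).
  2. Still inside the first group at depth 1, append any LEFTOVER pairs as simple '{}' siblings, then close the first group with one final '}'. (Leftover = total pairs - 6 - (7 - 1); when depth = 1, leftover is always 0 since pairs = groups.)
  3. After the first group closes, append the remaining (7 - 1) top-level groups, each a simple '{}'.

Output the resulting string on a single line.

Answer: {{{{{{}}}}}{}{}{}{}{}{}{}}{}{}{}{}{}{}

Derivation:
Spec: pairs=19 depth=6 groups=7
Leftover pairs = 19 - 6 - (7-1) = 7
First group: deep chain of depth 6 + 7 sibling pairs
Remaining 6 groups: simple '{}' each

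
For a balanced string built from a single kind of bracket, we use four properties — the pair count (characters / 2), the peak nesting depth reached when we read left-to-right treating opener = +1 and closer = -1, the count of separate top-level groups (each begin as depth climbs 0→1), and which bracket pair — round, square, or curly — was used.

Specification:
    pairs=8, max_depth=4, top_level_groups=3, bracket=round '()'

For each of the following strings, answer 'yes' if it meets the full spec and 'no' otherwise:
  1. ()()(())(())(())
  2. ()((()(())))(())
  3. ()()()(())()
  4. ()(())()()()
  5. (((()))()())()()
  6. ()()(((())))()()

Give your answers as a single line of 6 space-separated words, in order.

Answer: no yes no no yes no

Derivation:
String 1 '()()(())(())(())': depth seq [1 0 1 0 1 2 1 0 1 2 1 0 1 2 1 0]
  -> pairs=8 depth=2 groups=5 -> no
String 2 '()((()(())))(())': depth seq [1 0 1 2 3 2 3 4 3 2 1 0 1 2 1 0]
  -> pairs=8 depth=4 groups=3 -> yes
String 3 '()()()(())()': depth seq [1 0 1 0 1 0 1 2 1 0 1 0]
  -> pairs=6 depth=2 groups=5 -> no
String 4 '()(())()()()': depth seq [1 0 1 2 1 0 1 0 1 0 1 0]
  -> pairs=6 depth=2 groups=5 -> no
String 5 '(((()))()())()()': depth seq [1 2 3 4 3 2 1 2 1 2 1 0 1 0 1 0]
  -> pairs=8 depth=4 groups=3 -> yes
String 6 '()()(((())))()()': depth seq [1 0 1 0 1 2 3 4 3 2 1 0 1 0 1 0]
  -> pairs=8 depth=4 groups=5 -> no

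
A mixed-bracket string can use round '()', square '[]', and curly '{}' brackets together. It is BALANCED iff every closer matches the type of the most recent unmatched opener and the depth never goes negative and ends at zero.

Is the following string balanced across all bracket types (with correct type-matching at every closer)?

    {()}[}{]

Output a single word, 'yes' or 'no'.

Answer: no

Derivation:
pos 0: push '{'; stack = {
pos 1: push '('; stack = {(
pos 2: ')' matches '('; pop; stack = {
pos 3: '}' matches '{'; pop; stack = (empty)
pos 4: push '['; stack = [
pos 5: saw closer '}' but top of stack is '[' (expected ']') → INVALID
Verdict: type mismatch at position 5: '}' closes '[' → no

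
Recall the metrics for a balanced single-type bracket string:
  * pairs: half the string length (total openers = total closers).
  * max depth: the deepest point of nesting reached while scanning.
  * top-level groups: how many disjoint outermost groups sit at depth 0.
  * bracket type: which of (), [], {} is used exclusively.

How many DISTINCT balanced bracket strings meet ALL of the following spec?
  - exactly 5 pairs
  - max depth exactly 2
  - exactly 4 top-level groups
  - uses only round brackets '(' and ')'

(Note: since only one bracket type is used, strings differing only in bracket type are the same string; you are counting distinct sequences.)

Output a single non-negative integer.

Answer: 4

Derivation:
Spec: pairs=5 depth=2 groups=4
Count(depth <= 2) = 4
Count(depth <= 1) = 0
Count(depth == 2) = 4 - 0 = 4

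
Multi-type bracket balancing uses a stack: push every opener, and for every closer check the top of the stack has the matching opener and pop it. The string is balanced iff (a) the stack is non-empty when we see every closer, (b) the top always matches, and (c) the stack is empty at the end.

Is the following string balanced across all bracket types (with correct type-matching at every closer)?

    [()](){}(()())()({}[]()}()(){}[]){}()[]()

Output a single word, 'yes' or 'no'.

Answer: no

Derivation:
pos 0: push '['; stack = [
pos 1: push '('; stack = [(
pos 2: ')' matches '('; pop; stack = [
pos 3: ']' matches '['; pop; stack = (empty)
pos 4: push '('; stack = (
pos 5: ')' matches '('; pop; stack = (empty)
pos 6: push '{'; stack = {
pos 7: '}' matches '{'; pop; stack = (empty)
pos 8: push '('; stack = (
pos 9: push '('; stack = ((
pos 10: ')' matches '('; pop; stack = (
pos 11: push '('; stack = ((
pos 12: ')' matches '('; pop; stack = (
pos 13: ')' matches '('; pop; stack = (empty)
pos 14: push '('; stack = (
pos 15: ')' matches '('; pop; stack = (empty)
pos 16: push '('; stack = (
pos 17: push '{'; stack = ({
pos 18: '}' matches '{'; pop; stack = (
pos 19: push '['; stack = ([
pos 20: ']' matches '['; pop; stack = (
pos 21: push '('; stack = ((
pos 22: ')' matches '('; pop; stack = (
pos 23: saw closer '}' but top of stack is '(' (expected ')') → INVALID
Verdict: type mismatch at position 23: '}' closes '(' → no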